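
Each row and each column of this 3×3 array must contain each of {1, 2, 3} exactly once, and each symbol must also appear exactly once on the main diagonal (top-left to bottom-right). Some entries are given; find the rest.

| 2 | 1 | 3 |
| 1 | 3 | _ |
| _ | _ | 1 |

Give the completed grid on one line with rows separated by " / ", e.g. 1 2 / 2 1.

2 1 3 / 1 3 2 / 3 2 1

At row 2, column 3: row 2 has {1,3}; column 3 has {1,3}; that leaves 2.
At row 3, column 1: row 3 has {1}; column 1 has {1,2}; that leaves 3.
At row 3, column 2: row 3 has {1,3}; column 2 has {1,3}; that leaves 2.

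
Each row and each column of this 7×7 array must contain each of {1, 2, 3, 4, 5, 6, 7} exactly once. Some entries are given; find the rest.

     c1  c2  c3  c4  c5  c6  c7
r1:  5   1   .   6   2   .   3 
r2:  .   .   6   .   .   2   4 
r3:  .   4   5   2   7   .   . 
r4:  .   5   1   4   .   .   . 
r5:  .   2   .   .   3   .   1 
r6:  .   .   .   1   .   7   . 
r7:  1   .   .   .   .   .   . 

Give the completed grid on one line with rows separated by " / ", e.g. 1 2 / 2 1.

5 1 7 6 2 4 3 / 7 3 6 5 1 2 4 / 3 4 5 2 7 1 6 / 2 5 1 4 6 3 7 / 6 2 4 7 3 5 1 / 4 6 3 1 5 7 2 / 1 7 2 3 4 6 5

(r1,c6): row 1 has {1,2,3,5,6}; column 6 has {2,7}, so it must be 4.
(r3,c7): row 3 has {2,4,5,7}; column 7 has {1,3,4}, so it must be 6.
(r4,c5): row 4 has {1,4,5}; column 5 has {2,3,7}, so it must be 6.
(r4,c6): row 4 has {1,4,5,6}; column 6 has {2,4,7}, so it must be 3.
(r1,c3): row 1 has {1,2,3,4,5,6}; column 3 has {1,5,6}, so it must be 7.
(r3,c1): row 3 has {2,4,5,6,7}; column 1 has {1,5}, so it must be 3.
(r3,c6): row 3 has {2,3,4,5,6,7}; column 6 has {2,3,4,7}, so it must be 1.
(r5,c3): row 5 has {1,2,3}; column 3 has {1,5,6,7}, so it must be 4.
(r2,c1): row 2 has {2,4,6}; column 1 has {1,3,5}, so it must be 7.
(r2,c2): row 2 has {2,4,6,7}; column 2 has {1,2,4,5}, so it must be 3.
(r2,c4): row 2 has {2,3,4,6,7}; column 4 has {1,2,4,6}, so it must be 5.
(r2,c5): row 2 has {2,3,4,5,6,7}; column 5 has {2,3,6,7}, so it must be 1.
(r4,c1): row 4 has {1,3,4,5,6}; column 1 has {1,3,5,7}, so it must be 2.
(r4,c7): row 4 has {1,2,3,4,5,6}; column 7 has {1,3,4,6}, so it must be 7.
(r5,c1): row 5 has {1,2,3,4}; column 1 has {1,2,3,5,7}, so it must be 6.
(r5,c4): row 5 has {1,2,3,4,6}; column 4 has {1,2,4,5,6}, so it must be 7.
(r5,c6): row 5 has {1,2,3,4,6,7}; column 6 has {1,2,3,4,7}, so it must be 5.
(r6,c1): row 6 has {1,7}; column 1 has {1,2,3,5,6,7}, so it must be 4.
(r6,c2): row 6 has {1,4,7}; column 2 has {1,2,3,4,5}, so it must be 6.
(r6,c5): row 6 has {1,4,6,7}; column 5 has {1,2,3,6,7}, so it must be 5.
(r6,c7): row 6 has {1,4,5,6,7}; column 7 has {1,3,4,6,7}, so it must be 2.
(r7,c2): row 7 has {1}; column 2 has {1,2,3,4,5,6}, so it must be 7.
(r7,c4): row 7 has {1,7}; column 4 has {1,2,4,5,6,7}, so it must be 3.
(r7,c5): row 7 has {1,3,7}; column 5 has {1,2,3,5,6,7}, so it must be 4.
(r7,c6): row 7 has {1,3,4,7}; column 6 has {1,2,3,4,5,7}, so it must be 6.
(r7,c7): row 7 has {1,3,4,6,7}; column 7 has {1,2,3,4,6,7}, so it must be 5.
(r6,c3): row 6 has {1,2,4,5,6,7}; column 3 has {1,4,5,6,7}, so it must be 3.
(r7,c3): row 7 has {1,3,4,5,6,7}; column 3 has {1,3,4,5,6,7}, so it must be 2.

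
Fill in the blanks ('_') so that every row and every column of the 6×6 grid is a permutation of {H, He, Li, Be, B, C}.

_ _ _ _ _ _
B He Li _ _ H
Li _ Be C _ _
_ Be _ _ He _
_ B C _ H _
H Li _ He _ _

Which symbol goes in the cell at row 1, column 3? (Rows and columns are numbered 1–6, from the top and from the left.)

He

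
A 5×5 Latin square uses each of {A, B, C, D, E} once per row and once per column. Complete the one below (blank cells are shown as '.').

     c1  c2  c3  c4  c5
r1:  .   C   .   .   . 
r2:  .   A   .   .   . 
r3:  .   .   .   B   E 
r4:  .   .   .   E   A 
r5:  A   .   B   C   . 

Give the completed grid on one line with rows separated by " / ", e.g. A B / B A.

At row 2, column 4: row 2 has {A}; column 4 has {B,C,E}; that leaves D.
At row 3, column 2: row 3 has {B,E}; column 2 has {A,C}; that leaves D.
At row 4, column 2: row 4 has {A,E}; column 2 has {A,C,D}; that leaves B.
At row 5, column 2: row 5 has {A,B,C}; column 2 has {A,B,C,D}; that leaves E.
At row 5, column 5: row 5 has {A,B,C,E}; column 5 has {A,E}; that leaves D.
At row 1, column 4: row 1 has {C}; column 4 has {B,C,D,E}; that leaves A.
At row 1, column 5: row 1 has {A,C}; column 5 has {A,D,E}; that leaves B.
At row 2, column 5: row 2 has {A,D}; column 5 has {A,B,D,E}; that leaves C.
At row 3, column 1: row 3 has {B,D,E}; column 1 has {A}; that leaves C.
At row 3, column 3: row 3 has {B,C,D,E}; column 3 has {B}; that leaves A.
At row 4, column 1: row 4 has {A,B,E}; column 1 has {A,C}; that leaves D.
At row 4, column 3: row 4 has {A,B,D,E}; column 3 has {A,B}; that leaves C.
At row 1, column 1: row 1 has {A,B,C}; column 1 has {A,C,D}; that leaves E.
At row 1, column 3: row 1 has {A,B,C,E}; column 3 has {A,B,C}; that leaves D.
At row 2, column 1: row 2 has {A,C,D}; column 1 has {A,C,D,E}; that leaves B.
At row 2, column 3: row 2 has {A,B,C,D}; column 3 has {A,B,C,D}; that leaves E.

E C D A B / B A E D C / C D A B E / D B C E A / A E B C D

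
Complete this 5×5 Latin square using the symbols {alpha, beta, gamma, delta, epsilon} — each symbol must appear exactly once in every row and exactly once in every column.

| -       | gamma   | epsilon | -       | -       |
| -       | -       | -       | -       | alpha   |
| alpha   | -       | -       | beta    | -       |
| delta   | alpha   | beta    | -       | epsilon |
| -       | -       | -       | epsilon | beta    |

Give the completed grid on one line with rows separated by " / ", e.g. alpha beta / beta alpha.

beta gamma epsilon alpha delta / epsilon beta gamma delta alpha / alpha epsilon delta beta gamma / delta alpha beta gamma epsilon / gamma delta alpha epsilon beta

(r1,c1) = beta
(r1,c5) = delta
(r3,c5) = gamma
(r4,c4) = gamma
(r5,c1) = gamma
(r5,c2) = delta
(r5,c3) = alpha
(r1,c4) = alpha
(r2,c1) = epsilon
(r2,c2) = beta
(r2,c4) = delta
(r3,c2) = epsilon
(r3,c3) = delta
(r2,c3) = gamma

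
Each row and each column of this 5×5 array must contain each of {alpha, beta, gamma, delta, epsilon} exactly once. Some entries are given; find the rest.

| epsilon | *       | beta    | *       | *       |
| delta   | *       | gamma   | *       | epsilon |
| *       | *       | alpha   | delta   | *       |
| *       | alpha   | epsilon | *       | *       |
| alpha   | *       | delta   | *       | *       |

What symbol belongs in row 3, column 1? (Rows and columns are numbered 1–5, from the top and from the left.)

(r2,c2): row 2 has {gamma,delta,epsilon}; column 2 has {alpha}, so it must be beta.
(r2,c4): row 2 has {beta,gamma,delta,epsilon}; column 4 has {delta}, so it must be alpha.
(r1,c4): row 1 has {beta,epsilon}; column 4 has {alpha,delta}, so it must be gamma.
(r4,c4): row 4 has {alpha,epsilon}; column 4 has {alpha,gamma,delta}, so it must be beta.
(r5,c4): row 5 has {alpha,delta}; column 4 has {alpha,beta,gamma,delta}, so it must be epsilon.
(r1,c2): row 1 has {beta,gamma,epsilon}; column 2 has {alpha,beta}, so it must be delta.
(r1,c5): row 1 has {beta,gamma,delta,epsilon}; column 5 has {epsilon}, so it must be alpha.
(r4,c1): row 4 has {alpha,beta,epsilon}; column 1 has {alpha,delta,epsilon}, so it must be gamma.
(r4,c5): row 4 has {alpha,beta,gamma,epsilon}; column 5 has {alpha,epsilon}, so it must be delta.
(r5,c2): row 5 has {alpha,delta,epsilon}; column 2 has {alpha,beta,delta}, so it must be gamma.
(r5,c5): row 5 has {alpha,gamma,delta,epsilon}; column 5 has {alpha,delta,epsilon}, so it must be beta.
(r3,c1): row 3 has {alpha,delta}; column 1 has {alpha,gamma,delta,epsilon}, so it must be beta.

beta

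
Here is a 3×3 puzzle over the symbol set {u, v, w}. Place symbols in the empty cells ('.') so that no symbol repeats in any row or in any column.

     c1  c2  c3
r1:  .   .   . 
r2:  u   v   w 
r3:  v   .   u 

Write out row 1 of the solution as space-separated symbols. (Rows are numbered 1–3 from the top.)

(r1,c1) = w
(r1,c2) = u
(r1,c3) = v

w u v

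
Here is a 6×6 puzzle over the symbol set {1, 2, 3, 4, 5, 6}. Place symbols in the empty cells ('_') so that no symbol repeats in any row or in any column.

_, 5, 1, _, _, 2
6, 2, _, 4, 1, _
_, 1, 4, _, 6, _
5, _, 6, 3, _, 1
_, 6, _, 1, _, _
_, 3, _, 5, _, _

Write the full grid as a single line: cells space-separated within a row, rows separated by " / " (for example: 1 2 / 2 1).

4 5 1 6 3 2 / 6 2 5 4 1 3 / 3 1 4 2 6 5 / 5 4 6 3 2 1 / 2 6 3 1 5 4 / 1 3 2 5 4 6

At row 1, column 4: row 1 has {1,2,5}; column 4 has {1,3,4,5}; that leaves 6.
At row 3, column 4: row 3 has {1,4,6}; column 4 has {1,3,4,5,6}; that leaves 2.
At row 4, column 2: row 4 has {1,3,5,6}; column 2 has {1,2,3,5,6}; that leaves 4.
At row 4, column 5: row 4 has {1,3,4,5,6}; column 5 has {1,6}; that leaves 2.
At row 6, column 3: row 6 has {3,5}; column 3 has {1,4,6}; that leaves 2.
At row 6, column 5: row 6 has {2,3,5}; column 5 has {1,2,6}; that leaves 4.
At row 6, column 6: row 6 has {2,3,4,5}; column 6 has {1,2}; that leaves 6.
At row 1, column 5: row 1 has {1,2,5,6}; column 5 has {1,2,4,6}; that leaves 3.
At row 3, column 1: row 3 has {1,2,4,6}; column 1 has {5,6}; that leaves 3.
At row 3, column 6: row 3 has {1,2,3,4,6}; column 6 has {1,2,6}; that leaves 5.
At row 5, column 5: row 5 has {1,6}; column 5 has {1,2,3,4,6}; that leaves 5.
At row 6, column 1: row 6 has {2,3,4,5,6}; column 1 has {3,5,6}; that leaves 1.
At row 1, column 1: row 1 has {1,2,3,5,6}; column 1 has {1,3,5,6}; that leaves 4.
At row 2, column 6: row 2 has {1,2,4,6}; column 6 has {1,2,5,6}; that leaves 3.
At row 5, column 1: row 5 has {1,5,6}; column 1 has {1,3,4,5,6}; that leaves 2.
At row 5, column 3: row 5 has {1,2,5,6}; column 3 has {1,2,4,6}; that leaves 3.
At row 5, column 6: row 5 has {1,2,3,5,6}; column 6 has {1,2,3,5,6}; that leaves 4.
At row 2, column 3: row 2 has {1,2,3,4,6}; column 3 has {1,2,3,4,6}; that leaves 5.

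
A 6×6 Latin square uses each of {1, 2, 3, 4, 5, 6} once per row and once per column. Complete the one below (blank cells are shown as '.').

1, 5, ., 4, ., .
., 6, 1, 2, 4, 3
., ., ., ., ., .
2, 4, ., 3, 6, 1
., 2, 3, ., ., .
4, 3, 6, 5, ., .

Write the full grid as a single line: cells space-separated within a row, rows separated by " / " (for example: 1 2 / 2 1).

1 5 2 4 3 6 / 5 6 1 2 4 3 / 3 1 4 6 2 5 / 2 4 5 3 6 1 / 6 2 3 1 5 4 / 4 3 6 5 1 2

(r1,c3): row 1 has {1,4,5}; column 3 has {1,3,6}, so it must be 2.
(r1,c5): row 1 has {1,2,4,5}; column 5 has {4,6}, so it must be 3.
(r1,c6): row 1 has {1,2,3,4,5}; column 6 has {1,3}, so it must be 6.
(r2,c1): row 2 has {1,2,3,4,6}; column 1 has {1,2,4}, so it must be 5.
(r3,c2): row 3 is empty so far; column 2 has {2,3,4,5,6}, so it must be 1.
(r3,c4): row 3 has {1}; column 4 has {2,3,4,5}, so it must be 6.
(r4,c3): row 4 has {1,2,3,4,6}; column 3 has {1,2,3,6}, so it must be 5.
(r5,c1): row 5 has {2,3}; column 1 has {1,2,4,5}, so it must be 6.
(r5,c4): row 5 has {2,3,6}; column 4 has {2,3,4,5,6}, so it must be 1.
(r5,c5): row 5 has {1,2,3,6}; column 5 has {3,4,6}, so it must be 5.
(r5,c6): row 5 has {1,2,3,5,6}; column 6 has {1,3,6}, so it must be 4.
(r6,c6): row 6 has {3,4,5,6}; column 6 has {1,3,4,6}, so it must be 2.
(r3,c1): row 3 has {1,6}; column 1 has {1,2,4,5,6}, so it must be 3.
(r3,c3): row 3 has {1,3,6}; column 3 has {1,2,3,5,6}, so it must be 4.
(r3,c5): row 3 has {1,3,4,6}; column 5 has {3,4,5,6}, so it must be 2.
(r3,c6): row 3 has {1,2,3,4,6}; column 6 has {1,2,3,4,6}, so it must be 5.
(r6,c5): row 6 has {2,3,4,5,6}; column 5 has {2,3,4,5,6}, so it must be 1.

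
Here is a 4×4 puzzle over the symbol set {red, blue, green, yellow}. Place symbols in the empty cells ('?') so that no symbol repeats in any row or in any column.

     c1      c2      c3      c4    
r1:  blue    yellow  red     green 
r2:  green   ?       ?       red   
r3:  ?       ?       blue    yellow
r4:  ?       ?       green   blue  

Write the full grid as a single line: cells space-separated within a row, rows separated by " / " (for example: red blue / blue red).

Cell (r2,c2): row 2 has {red,green}; column 2 has {yellow} → blue.
Cell (r2,c3): row 2 has {red,blue,green}; column 3 has {red,blue,green} → yellow.
Cell (r3,c1): row 3 has {blue,yellow}; column 1 has {blue,green} → red.
Cell (r3,c2): row 3 has {red,blue,yellow}; column 2 has {blue,yellow} → green.
Cell (r4,c1): row 4 has {blue,green}; column 1 has {red,blue,green} → yellow.
Cell (r4,c2): row 4 has {blue,green,yellow}; column 2 has {blue,green,yellow} → red.

blue yellow red green / green blue yellow red / red green blue yellow / yellow red green blue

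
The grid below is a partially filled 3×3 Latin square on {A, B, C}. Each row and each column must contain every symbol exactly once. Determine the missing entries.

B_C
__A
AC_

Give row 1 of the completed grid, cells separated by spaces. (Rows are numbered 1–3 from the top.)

(r1,c2) = A

B A C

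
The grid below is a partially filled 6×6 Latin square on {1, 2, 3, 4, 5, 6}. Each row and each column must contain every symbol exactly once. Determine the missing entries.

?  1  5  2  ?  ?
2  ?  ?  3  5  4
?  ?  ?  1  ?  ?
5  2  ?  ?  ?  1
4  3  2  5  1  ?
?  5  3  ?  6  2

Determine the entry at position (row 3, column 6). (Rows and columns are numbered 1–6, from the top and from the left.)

(r2,c2) = 6
(r2,c3) = 1
(r3,c2) = 4
(r3,c3) = 6
(r4,c3) = 4
(r4,c4) = 6
(r4,c5) = 3
(r5,c6) = 6
(r6,c1) = 1
(r6,c4) = 4
(r1,c5) = 4
(r1,c6) = 3
(r3,c1) = 3
(r3,c5) = 2
(r3,c6) = 5

5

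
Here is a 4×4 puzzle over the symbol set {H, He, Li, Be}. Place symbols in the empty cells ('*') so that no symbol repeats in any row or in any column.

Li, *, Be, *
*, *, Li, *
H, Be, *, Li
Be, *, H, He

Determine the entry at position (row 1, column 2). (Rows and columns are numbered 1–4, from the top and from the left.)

Cell (r1,c4): row 1 has {Li,Be}; column 4 has {He,Li} → H.
Cell (r2,c1): row 2 has {Li}; column 1 has {H,Li,Be} → He.
Cell (r2,c2): row 2 has {He,Li}; column 2 has {Be} → H.
Cell (r2,c4): row 2 has {H,He,Li}; column 4 has {H,He,Li} → Be.
Cell (r3,c3): row 3 has {H,Li,Be}; column 3 has {H,Li,Be} → He.
Cell (r4,c2): row 4 has {H,He,Be}; column 2 has {H,Be} → Li.
Cell (r1,c2): row 1 has {H,Li,Be}; column 2 has {H,Li,Be} → He.

He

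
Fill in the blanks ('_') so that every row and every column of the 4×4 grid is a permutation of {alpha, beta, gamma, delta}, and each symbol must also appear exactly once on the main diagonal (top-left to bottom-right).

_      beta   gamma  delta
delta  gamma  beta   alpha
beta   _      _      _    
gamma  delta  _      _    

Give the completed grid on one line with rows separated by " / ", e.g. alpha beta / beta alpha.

alpha beta gamma delta / delta gamma beta alpha / beta alpha delta gamma / gamma delta alpha beta

Cell (r1,c1): row 1 has {beta,gamma,delta}; column 1 has {beta,gamma,delta}; the diagonal has {gamma} → alpha.
Cell (r3,c2): row 3 has {beta}; column 2 has {beta,gamma,delta} → alpha.
Cell (r3,c3): row 3 has {alpha,beta}; column 3 has {beta,gamma}; the diagonal has {alpha,gamma} → delta.
Cell (r3,c4): row 3 has {alpha,beta,delta}; column 4 has {alpha,delta} → gamma.
Cell (r4,c3): row 4 has {gamma,delta}; column 3 has {beta,gamma,delta} → alpha.
Cell (r4,c4): row 4 has {alpha,gamma,delta}; column 4 has {alpha,gamma,delta}; the diagonal has {alpha,gamma,delta} → beta.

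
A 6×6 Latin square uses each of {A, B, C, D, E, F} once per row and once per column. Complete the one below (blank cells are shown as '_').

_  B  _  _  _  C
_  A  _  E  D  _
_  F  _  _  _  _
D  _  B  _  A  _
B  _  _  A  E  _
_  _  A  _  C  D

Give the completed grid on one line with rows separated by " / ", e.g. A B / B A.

A B E D F C / C A F E D B / E F D C B A / D C B F A E / B D C A E F / F E A B C D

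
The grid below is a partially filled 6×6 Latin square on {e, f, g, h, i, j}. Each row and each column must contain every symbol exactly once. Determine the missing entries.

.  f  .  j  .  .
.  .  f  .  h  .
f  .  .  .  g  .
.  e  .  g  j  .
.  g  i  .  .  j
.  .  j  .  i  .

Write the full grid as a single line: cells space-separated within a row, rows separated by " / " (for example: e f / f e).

(r1,c5) = e
(r4,c3) = h
(r5,c5) = f
(r6,c2) = h
(r1,c3) = g
(r3,c3) = e
(r4,c1) = i
(r4,c6) = f
(r1,c1) = h
(r1,c6) = i
(r3,c6) = h
(r5,c1) = e
(r5,c4) = h
(r6,c1) = g
(r6,c6) = e
(r2,c1) = j
(r2,c2) = i
(r2,c4) = e
(r2,c6) = g
(r3,c2) = j
(r3,c4) = i
(r6,c4) = f

h f g j e i / j i f e h g / f j e i g h / i e h g j f / e g i h f j / g h j f i e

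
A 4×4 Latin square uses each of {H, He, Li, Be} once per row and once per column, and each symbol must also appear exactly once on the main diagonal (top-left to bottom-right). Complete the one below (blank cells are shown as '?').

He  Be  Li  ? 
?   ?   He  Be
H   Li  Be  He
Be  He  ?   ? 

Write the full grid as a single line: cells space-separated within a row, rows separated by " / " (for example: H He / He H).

(r1,c4): row 1 has {He,Li,Be}; column 4 has {He,Be}, so it must be H.
(r2,c1): row 2 has {He,Be}; column 1 has {H,He,Be}, so it must be Li.
(r2,c2): row 2 has {He,Li,Be}; column 2 has {He,Li,Be}; the diagonal has {He,Be}, so it must be H.
(r4,c3): row 4 has {He,Be}; column 3 has {He,Li,Be}, so it must be H.
(r4,c4): row 4 has {H,He,Be}; column 4 has {H,He,Be}; the diagonal has {H,He,Be}, so it must be Li.

He Be Li H / Li H He Be / H Li Be He / Be He H Li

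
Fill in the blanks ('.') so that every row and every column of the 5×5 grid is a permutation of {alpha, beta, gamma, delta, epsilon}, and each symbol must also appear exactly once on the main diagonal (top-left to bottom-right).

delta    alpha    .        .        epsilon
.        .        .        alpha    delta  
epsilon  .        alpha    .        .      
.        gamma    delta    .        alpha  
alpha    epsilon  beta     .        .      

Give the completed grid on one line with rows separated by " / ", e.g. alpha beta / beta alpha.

delta alpha gamma beta epsilon / gamma beta epsilon alpha delta / epsilon delta alpha gamma beta / beta gamma delta epsilon alpha / alpha epsilon beta delta gamma

At row 1, column 3: row 1 has {alpha,delta,epsilon}; column 3 has {alpha,beta,delta}; that leaves gamma.
At row 1, column 4: row 1 has {alpha,gamma,delta,epsilon}; column 4 has {alpha}; that leaves beta.
At row 2, column 2: row 2 has {alpha,delta}; column 2 has {alpha,gamma,epsilon}; the diagonal has {alpha,delta}; that leaves beta.
At row 2, column 3: row 2 has {alpha,beta,delta}; column 3 has {alpha,beta,gamma,delta}; that leaves epsilon.
At row 3, column 2: row 3 has {alpha,epsilon}; column 2 has {alpha,beta,gamma,epsilon}; that leaves delta.
At row 3, column 4: row 3 has {alpha,delta,epsilon}; column 4 has {alpha,beta}; that leaves gamma.
At row 3, column 5: row 3 has {alpha,gamma,delta,epsilon}; column 5 has {alpha,delta,epsilon}; that leaves beta.
At row 4, column 1: row 4 has {alpha,gamma,delta}; column 1 has {alpha,delta,epsilon}; that leaves beta.
At row 4, column 4: row 4 has {alpha,beta,gamma,delta}; column 4 has {alpha,beta,gamma}; the diagonal has {alpha,beta,delta}; that leaves epsilon.
At row 5, column 4: row 5 has {alpha,beta,epsilon}; column 4 has {alpha,beta,gamma,epsilon}; that leaves delta.
At row 5, column 5: row 5 has {alpha,beta,delta,epsilon}; column 5 has {alpha,beta,delta,epsilon}; the diagonal has {alpha,beta,delta,epsilon}; that leaves gamma.
At row 2, column 1: row 2 has {alpha,beta,delta,epsilon}; column 1 has {alpha,beta,delta,epsilon}; that leaves gamma.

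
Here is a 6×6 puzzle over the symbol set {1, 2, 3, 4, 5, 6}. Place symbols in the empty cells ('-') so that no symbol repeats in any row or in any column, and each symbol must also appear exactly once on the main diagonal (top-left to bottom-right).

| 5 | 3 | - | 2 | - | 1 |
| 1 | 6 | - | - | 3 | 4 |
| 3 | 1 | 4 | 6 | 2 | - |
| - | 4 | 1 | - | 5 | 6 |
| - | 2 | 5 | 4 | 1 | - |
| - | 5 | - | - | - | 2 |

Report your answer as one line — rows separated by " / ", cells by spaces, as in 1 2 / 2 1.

(r1,c3): row 1 has {1,2,3,5}; column 3 has {1,4,5}, so it must be 6.
(r1,c5): row 1 has {1,2,3,5,6}; column 5 has {1,2,3,5}, so it must be 4.
(r2,c3): row 2 has {1,3,4,6}; column 3 has {1,4,5,6}, so it must be 2.
(r2,c4): row 2 has {1,2,3,4,6}; column 4 has {2,4,6}, so it must be 5.
(r3,c6): row 3 has {1,2,3,4,6}; column 6 has {1,2,4,6}, so it must be 5.
(r4,c1): row 4 has {1,4,5,6}; column 1 has {1,3,5}, so it must be 2.
(r4,c4): row 4 has {1,2,4,5,6}; column 4 has {2,4,5,6}; the diagonal has {1,2,4,5,6}, so it must be 3.
(r5,c1): row 5 has {1,2,4,5}; column 1 has {1,2,3,5}, so it must be 6.
(r5,c6): row 5 has {1,2,4,5,6}; column 6 has {1,2,4,5,6}, so it must be 3.
(r6,c1): row 6 has {2,5}; column 1 has {1,2,3,5,6}, so it must be 4.
(r6,c3): row 6 has {2,4,5}; column 3 has {1,2,4,5,6}, so it must be 3.
(r6,c4): row 6 has {2,3,4,5}; column 4 has {2,3,4,5,6}, so it must be 1.
(r6,c5): row 6 has {1,2,3,4,5}; column 5 has {1,2,3,4,5}, so it must be 6.

5 3 6 2 4 1 / 1 6 2 5 3 4 / 3 1 4 6 2 5 / 2 4 1 3 5 6 / 6 2 5 4 1 3 / 4 5 3 1 6 2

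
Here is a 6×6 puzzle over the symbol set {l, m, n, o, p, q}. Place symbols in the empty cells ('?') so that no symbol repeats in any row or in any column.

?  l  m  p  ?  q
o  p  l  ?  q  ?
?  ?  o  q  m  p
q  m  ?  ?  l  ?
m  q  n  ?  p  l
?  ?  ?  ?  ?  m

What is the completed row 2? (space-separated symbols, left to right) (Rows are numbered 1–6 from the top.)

o p l m q n

Cell (r1,c1): row 1 has {l,m,p,q}; column 1 has {m,o,q} → n.
Cell (r1,c5): row 1 has {l,m,n,p,q}; column 5 has {l,m,p,q} → o.
Cell (r2,c6): row 2 has {l,o,p,q}; column 6 has {l,m,p,q} → n.
Cell (r3,c1): row 3 has {m,o,p,q}; column 1 has {m,n,o,q} → l.
Cell (r3,c2): row 3 has {l,m,o,p,q}; column 2 has {l,m,p,q} → n.
Cell (r4,c3): row 4 has {l,m,q}; column 3 has {l,m,n,o} → p.
Cell (r4,c6): row 4 has {l,m,p,q}; column 6 has {l,m,n,p,q} → o.
Cell (r5,c4): row 5 has {l,m,n,p,q}; column 4 has {p,q} → o.
Cell (r6,c1): row 6 has {m}; column 1 has {l,m,n,o,q} → p.
Cell (r6,c2): row 6 has {m,p}; column 2 has {l,m,n,p,q} → o.
Cell (r6,c3): row 6 has {m,o,p}; column 3 has {l,m,n,o,p} → q.
Cell (r6,c5): row 6 has {m,o,p,q}; column 5 has {l,m,o,p,q} → n.
Cell (r2,c4): row 2 has {l,n,o,p,q}; column 4 has {o,p,q} → m.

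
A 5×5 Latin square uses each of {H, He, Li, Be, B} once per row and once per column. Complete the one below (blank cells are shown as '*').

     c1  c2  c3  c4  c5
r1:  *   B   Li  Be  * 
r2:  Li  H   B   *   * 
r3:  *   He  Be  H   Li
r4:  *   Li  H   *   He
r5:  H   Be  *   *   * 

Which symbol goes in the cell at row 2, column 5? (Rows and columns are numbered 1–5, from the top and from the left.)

At row 1, column 1: row 1 has {Li,Be,B}; column 1 has {H,Li}; that leaves He.
At row 1, column 5: row 1 has {He,Li,Be,B}; column 5 has {He,Li}; that leaves H.
At row 2, column 4: row 2 has {H,Li,B}; column 4 has {H,Be}; that leaves He.
At row 2, column 5: row 2 has {H,He,Li,B}; column 5 has {H,He,Li}; that leaves Be.

Be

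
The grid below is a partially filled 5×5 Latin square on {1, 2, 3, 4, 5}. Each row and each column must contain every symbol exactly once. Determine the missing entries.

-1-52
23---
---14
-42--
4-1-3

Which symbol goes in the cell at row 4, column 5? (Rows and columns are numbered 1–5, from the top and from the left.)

5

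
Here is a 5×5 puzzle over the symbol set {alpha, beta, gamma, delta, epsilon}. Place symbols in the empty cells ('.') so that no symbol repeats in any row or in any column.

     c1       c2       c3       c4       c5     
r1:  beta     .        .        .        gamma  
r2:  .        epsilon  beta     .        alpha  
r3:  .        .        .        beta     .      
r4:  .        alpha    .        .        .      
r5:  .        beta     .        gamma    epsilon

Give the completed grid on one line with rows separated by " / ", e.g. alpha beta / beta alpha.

row 1 has {beta,gamma}; column 2 has {alpha,beta,epsilon} — only delta is left for (r1,c2).
row 2 has {alpha,beta,epsilon}; column 4 has {beta,gamma} — only delta is left for (r2,c4).
row 3 has {beta}; column 2 has {alpha,beta,delta,epsilon} — only gamma is left for (r3,c2).
row 3 has {beta,gamma}; column 5 has {alpha,gamma,epsilon} — only delta is left for (r3,c5).
row 4 has {alpha}; column 4 has {beta,gamma,delta} — only epsilon is left for (r4,c4).
row 4 has {alpha,epsilon}; column 5 has {alpha,gamma,delta,epsilon} — only beta is left for (r4,c5).
row 1 has {beta,gamma,delta}; column 4 has {beta,gamma,delta,epsilon} — only alpha is left for (r1,c4).
row 2 has {alpha,beta,delta,epsilon}; column 1 has {beta} — only gamma is left for (r2,c1).
row 4 has {alpha,beta,epsilon}; column 1 has {beta,gamma} — only delta is left for (r4,c1).
row 4 has {alpha,beta,delta,epsilon}; column 3 has {beta} — only gamma is left for (r4,c3).
row 5 has {beta,gamma,epsilon}; column 1 has {beta,gamma,delta} — only alpha is left for (r5,c1).
row 5 has {alpha,beta,gamma,epsilon}; column 3 has {beta,gamma} — only delta is left for (r5,c3).
row 1 has {alpha,beta,gamma,delta}; column 3 has {beta,gamma,delta} — only epsilon is left for (r1,c3).
row 3 has {beta,gamma,delta}; column 1 has {alpha,beta,gamma,delta} — only epsilon is left for (r3,c1).
row 3 has {beta,gamma,delta,epsilon}; column 3 has {beta,gamma,delta,epsilon} — only alpha is left for (r3,c3).

beta delta epsilon alpha gamma / gamma epsilon beta delta alpha / epsilon gamma alpha beta delta / delta alpha gamma epsilon beta / alpha beta delta gamma epsilon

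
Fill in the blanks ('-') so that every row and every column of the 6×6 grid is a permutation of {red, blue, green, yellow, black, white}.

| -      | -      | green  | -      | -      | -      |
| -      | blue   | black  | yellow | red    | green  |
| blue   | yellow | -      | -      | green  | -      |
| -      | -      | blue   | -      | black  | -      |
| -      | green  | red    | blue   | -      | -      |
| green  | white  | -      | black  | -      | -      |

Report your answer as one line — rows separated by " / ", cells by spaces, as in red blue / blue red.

red black green white yellow blue / white blue black yellow red green / blue yellow white red green black / yellow red blue green black white / black green red blue white yellow / green white yellow black blue red

row 2 has {red,blue,green,yellow,black}; column 1 has {blue,green} — only white is left for (r2,c1).
row 3 has {blue,green,yellow}; column 3 has {red,blue,green,black} — only white is left for (r3,c3).
row 3 has {blue,green,yellow,white}; column 4 has {blue,yellow,black} — only red is left for (r3,c4).
row 3 has {red,blue,green,yellow,white}; column 6 has {green} — only black is left for (r3,c6).
row 4 has {blue,black}; column 2 has {blue,green,yellow,white} — only red is left for (r4,c2).
row 6 has {green,black,white}; column 3 has {red,blue,green,black,white} — only yellow is left for (r6,c3).
row 6 has {green,yellow,black,white}; column 5 has {red,green,black} — only blue is left for (r6,c5).
row 6 has {blue,green,yellow,black,white}; column 6 has {green,black} — only red is left for (r6,c6).
row 1 has {green}; column 2 has {red,blue,green,yellow,white} — only black is left for (r1,c2).
row 1 has {green,black}; column 4 has {red,blue,yellow,black} — only white is left for (r1,c4).
row 1 has {green,black,white}; column 5 has {red,blue,green,black} — only yellow is left for (r1,c5).
row 1 has {green,yellow,black,white}; column 6 has {red,green,black} — only blue is left for (r1,c6).
row 4 has {red,blue,black}; column 1 has {blue,green,white} — only yellow is left for (r4,c1).
row 4 has {red,blue,yellow,black}; column 4 has {red,blue,yellow,black,white} — only green is left for (r4,c4).
row 4 has {red,blue,green,yellow,black}; column 6 has {red,blue,green,black} — only white is left for (r4,c6).
row 5 has {red,blue,green}; column 1 has {blue,green,yellow,white} — only black is left for (r5,c1).
row 5 has {red,blue,green,black}; column 5 has {red,blue,green,yellow,black} — only white is left for (r5,c5).
row 5 has {red,blue,green,black,white}; column 6 has {red,blue,green,black,white} — only yellow is left for (r5,c6).
row 1 has {blue,green,yellow,black,white}; column 1 has {blue,green,yellow,black,white} — only red is left for (r1,c1).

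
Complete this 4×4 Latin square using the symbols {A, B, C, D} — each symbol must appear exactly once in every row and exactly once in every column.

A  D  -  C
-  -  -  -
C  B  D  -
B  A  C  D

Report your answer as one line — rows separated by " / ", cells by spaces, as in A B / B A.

A D B C / D C A B / C B D A / B A C D

row 1 has {A,C,D}; column 3 has {C,D} — only B is left for (r1,c3).
row 2 is empty so far; column 1 has {A,B,C} — only D is left for (r2,c1).
row 2 has {D}; column 2 has {A,B,D} — only C is left for (r2,c2).
row 2 has {C,D}; column 3 has {B,C,D} — only A is left for (r2,c3).
row 2 has {A,C,D}; column 4 has {C,D} — only B is left for (r2,c4).
row 3 has {B,C,D}; column 4 has {B,C,D} — only A is left for (r3,c4).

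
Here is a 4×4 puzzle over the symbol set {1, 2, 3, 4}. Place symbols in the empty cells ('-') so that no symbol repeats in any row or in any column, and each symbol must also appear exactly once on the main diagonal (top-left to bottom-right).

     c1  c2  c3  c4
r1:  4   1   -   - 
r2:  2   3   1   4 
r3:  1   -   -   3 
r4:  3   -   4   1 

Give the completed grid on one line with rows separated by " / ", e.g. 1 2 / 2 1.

4 1 3 2 / 2 3 1 4 / 1 4 2 3 / 3 2 4 1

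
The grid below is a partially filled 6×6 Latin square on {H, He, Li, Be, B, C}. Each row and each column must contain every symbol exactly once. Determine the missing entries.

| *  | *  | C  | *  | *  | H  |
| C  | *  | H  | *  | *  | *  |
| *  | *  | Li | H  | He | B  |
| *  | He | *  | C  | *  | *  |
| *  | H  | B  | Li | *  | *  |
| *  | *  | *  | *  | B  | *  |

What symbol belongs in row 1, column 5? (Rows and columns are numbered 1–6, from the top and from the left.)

Be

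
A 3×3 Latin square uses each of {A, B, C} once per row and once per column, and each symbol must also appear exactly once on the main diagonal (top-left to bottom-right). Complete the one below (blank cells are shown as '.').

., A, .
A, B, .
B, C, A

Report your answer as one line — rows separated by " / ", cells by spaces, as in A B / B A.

(r1,c1) = C
(r1,c3) = B
(r2,c3) = C

C A B / A B C / B C A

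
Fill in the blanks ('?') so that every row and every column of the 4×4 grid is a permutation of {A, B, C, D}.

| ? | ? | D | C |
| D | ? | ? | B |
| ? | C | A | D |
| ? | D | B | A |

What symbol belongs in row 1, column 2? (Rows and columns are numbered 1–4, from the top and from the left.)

(r2,c2) = A
(r2,c3) = C
(r3,c1) = B
(r4,c1) = C
(r1,c1) = A
(r1,c2) = B

B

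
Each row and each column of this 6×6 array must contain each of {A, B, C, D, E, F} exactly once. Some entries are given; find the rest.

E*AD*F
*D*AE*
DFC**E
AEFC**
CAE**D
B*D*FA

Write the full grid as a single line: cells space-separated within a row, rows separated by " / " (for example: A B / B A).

E B A D C F / F D B A E C / D F C B A E / A E F C D B / C A E F B D / B C D E F A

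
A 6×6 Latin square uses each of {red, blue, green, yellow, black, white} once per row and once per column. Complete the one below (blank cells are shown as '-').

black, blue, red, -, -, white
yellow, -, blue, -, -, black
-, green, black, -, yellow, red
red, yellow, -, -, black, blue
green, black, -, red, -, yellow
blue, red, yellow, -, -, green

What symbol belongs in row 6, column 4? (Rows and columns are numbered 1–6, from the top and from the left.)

Cell (r1,c5): row 1 has {red,blue,black,white}; column 5 has {yellow,black} → green.
Cell (r2,c2): row 2 has {blue,yellow,black}; column 2 has {red,blue,green,yellow,black} → white.
Cell (r2,c4): row 2 has {blue,yellow,black,white}; column 4 has {red} → green.
Cell (r2,c5): row 2 has {blue,green,yellow,black,white}; column 5 has {green,yellow,black} → red.
Cell (r3,c1): row 3 has {red,green,yellow,black}; column 1 has {red,blue,green,yellow,black} → white.
Cell (r3,c4): row 3 has {red,green,yellow,black,white}; column 4 has {red,green} → blue.
Cell (r4,c4): row 4 has {red,blue,yellow,black}; column 4 has {red,blue,green} → white.
Cell (r5,c3): row 5 has {red,green,yellow,black}; column 3 has {red,blue,yellow,black} → white.
Cell (r5,c5): row 5 has {red,green,yellow,black,white}; column 5 has {red,green,yellow,black} → blue.
Cell (r6,c4): row 6 has {red,blue,green,yellow}; column 4 has {red,blue,green,white} → black.

black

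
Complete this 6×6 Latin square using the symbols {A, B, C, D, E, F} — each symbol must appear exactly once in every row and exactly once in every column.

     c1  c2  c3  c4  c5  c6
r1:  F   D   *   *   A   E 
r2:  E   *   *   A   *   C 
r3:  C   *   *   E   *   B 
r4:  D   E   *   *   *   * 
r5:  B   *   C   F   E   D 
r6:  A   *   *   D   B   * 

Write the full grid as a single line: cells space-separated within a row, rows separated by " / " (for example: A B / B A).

F D B C A E / E B D A F C / C F A E D B / D E F B C A / B A C F E D / A C E D B F

Cell (r1,c3): row 1 has {A,D,E,F}; column 3 has {C} → B.
Cell (r1,c4): row 1 has {A,B,D,E,F}; column 4 has {A,D,E,F} → C.
Cell (r4,c4): row 4 has {D,E}; column 4 has {A,C,D,E,F} → B.
Cell (r5,c2): row 5 has {B,C,D,E,F}; column 2 has {D,E} → A.
Cell (r6,c6): row 6 has {A,B,D}; column 6 has {B,C,D,E} → F.
Cell (r3,c2): row 3 has {B,C,E}; column 2 has {A,D,E} → F.
Cell (r3,c5): row 3 has {B,C,E,F}; column 5 has {A,B,E} → D.
Cell (r4,c6): row 4 has {B,D,E}; column 6 has {B,C,D,E,F} → A.
Cell (r6,c2): row 6 has {A,B,D,F}; column 2 has {A,D,E,F} → C.
Cell (r6,c3): row 6 has {A,B,C,D,F}; column 3 has {B,C} → E.
Cell (r2,c2): row 2 has {A,C,E}; column 2 has {A,C,D,E,F} → B.
Cell (r2,c5): row 2 has {A,B,C,E}; column 5 has {A,B,D,E} → F.
Cell (r3,c3): row 3 has {B,C,D,E,F}; column 3 has {B,C,E} → A.
Cell (r4,c3): row 4 has {A,B,D,E}; column 3 has {A,B,C,E} → F.
Cell (r4,c5): row 4 has {A,B,D,E,F}; column 5 has {A,B,D,E,F} → C.
Cell (r2,c3): row 2 has {A,B,C,E,F}; column 3 has {A,B,C,E,F} → D.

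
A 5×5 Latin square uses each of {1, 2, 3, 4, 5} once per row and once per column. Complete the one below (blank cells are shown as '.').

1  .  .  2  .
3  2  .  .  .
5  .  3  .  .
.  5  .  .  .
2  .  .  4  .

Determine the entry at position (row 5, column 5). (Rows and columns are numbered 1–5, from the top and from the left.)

3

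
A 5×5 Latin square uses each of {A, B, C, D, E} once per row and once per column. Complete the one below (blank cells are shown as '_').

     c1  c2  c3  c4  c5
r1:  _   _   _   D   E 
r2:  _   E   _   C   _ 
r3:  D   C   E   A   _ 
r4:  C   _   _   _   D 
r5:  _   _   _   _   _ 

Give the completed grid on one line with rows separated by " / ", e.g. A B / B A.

A B C D E / B E D C A / D C E A B / C A B E D / E D A B C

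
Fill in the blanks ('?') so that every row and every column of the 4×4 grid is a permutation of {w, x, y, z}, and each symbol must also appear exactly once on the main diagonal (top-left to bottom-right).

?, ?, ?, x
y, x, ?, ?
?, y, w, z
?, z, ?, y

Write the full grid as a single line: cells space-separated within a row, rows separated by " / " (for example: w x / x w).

z w y x / y x z w / x y w z / w z x y

(r1,c1) = z
(r1,c2) = w
(r1,c3) = y
(r2,c3) = z
(r2,c4) = w
(r3,c1) = x
(r4,c1) = w
(r4,c3) = x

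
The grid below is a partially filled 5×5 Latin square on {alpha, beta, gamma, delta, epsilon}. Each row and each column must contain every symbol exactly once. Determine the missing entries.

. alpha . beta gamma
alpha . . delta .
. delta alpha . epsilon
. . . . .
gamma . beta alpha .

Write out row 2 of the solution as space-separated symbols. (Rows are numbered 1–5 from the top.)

(r2,c5) = beta
(r3,c1) = beta
(r3,c4) = gamma
(r4,c4) = epsilon
(r5,c2) = epsilon
(r5,c5) = delta
(r2,c2) = gamma
(r2,c3) = epsilon

alpha gamma epsilon delta beta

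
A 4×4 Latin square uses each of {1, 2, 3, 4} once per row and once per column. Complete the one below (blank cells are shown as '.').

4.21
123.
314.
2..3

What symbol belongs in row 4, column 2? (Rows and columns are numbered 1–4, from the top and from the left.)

At row 1, column 2: row 1 has {1,2,4}; column 2 has {1,2}; that leaves 3.
At row 2, column 4: row 2 has {1,2,3}; column 4 has {1,3}; that leaves 4.
At row 3, column 4: row 3 has {1,3,4}; column 4 has {1,3,4}; that leaves 2.
At row 4, column 2: row 4 has {2,3}; column 2 has {1,2,3}; that leaves 4.

4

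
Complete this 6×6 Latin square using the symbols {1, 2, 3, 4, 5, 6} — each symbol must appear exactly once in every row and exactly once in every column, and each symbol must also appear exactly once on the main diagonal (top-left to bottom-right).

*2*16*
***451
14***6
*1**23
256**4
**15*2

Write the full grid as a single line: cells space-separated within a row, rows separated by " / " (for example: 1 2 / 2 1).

4 2 3 1 6 5 / 6 3 2 4 5 1 / 1 4 5 2 3 6 / 5 1 4 6 2 3 / 2 5 6 3 1 4 / 3 6 1 5 4 2

row 1 has {1,2,6}; column 6 has {1,2,3,4,6} — only 5 is left for (r1,c6).
row 3 has {1,4,6}; column 5 has {2,5,6} — only 3 is left for (r3,c5).
row 4 has {1,2,3}; column 4 has {1,4,5}; the diagonal has {2} — only 6 is left for (r4,c4).
row 5 has {2,4,5,6}; column 4 has {1,4,5,6} — only 3 is left for (r5,c4).
row 5 has {2,3,4,5,6}; column 5 has {2,3,5,6}; the diagonal has {2,6} — only 1 is left for (r5,c5).
row 6 has {1,2,5}; column 5 has {1,2,3,5,6} — only 4 is left for (r6,c5).
row 2 has {1,4,5}; column 2 has {1,2,4,5}; the diagonal has {1,2,6} — only 3 is left for (r2,c2).
row 2 has {1,3,4,5}; column 3 has {1,6} — only 2 is left for (r2,c3).
row 3 has {1,3,4,6}; column 3 has {1,2,6}; the diagonal has {1,2,3,6} — only 5 is left for (r3,c3).
row 3 has {1,3,4,5,6}; column 4 has {1,3,4,5,6} — only 2 is left for (r3,c4).
row 4 has {1,2,3,6}; column 3 has {1,2,5,6} — only 4 is left for (r4,c3).
row 6 has {1,2,4,5}; column 2 has {1,2,3,4,5} — only 6 is left for (r6,c2).
row 1 has {1,2,5,6}; column 1 has {1,2}; the diagonal has {1,2,3,5,6} — only 4 is left for (r1,c1).
row 1 has {1,2,4,5,6}; column 3 has {1,2,4,5,6} — only 3 is left for (r1,c3).
row 2 has {1,2,3,4,5}; column 1 has {1,2,4} — only 6 is left for (r2,c1).
row 4 has {1,2,3,4,6}; column 1 has {1,2,4,6} — only 5 is left for (r4,c1).
row 6 has {1,2,4,5,6}; column 1 has {1,2,4,5,6} — only 3 is left for (r6,c1).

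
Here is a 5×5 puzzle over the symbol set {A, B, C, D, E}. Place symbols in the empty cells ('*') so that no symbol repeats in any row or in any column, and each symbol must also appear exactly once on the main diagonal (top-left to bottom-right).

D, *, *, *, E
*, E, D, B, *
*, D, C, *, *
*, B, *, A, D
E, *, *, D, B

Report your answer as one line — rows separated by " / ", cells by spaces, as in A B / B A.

D A B C E / A E D B C / B D C E A / C B E A D / E C A D B

(r1,c4) = C
(r3,c4) = E
(r3,c5) = A
(r4,c1) = C
(r4,c3) = E
(r5,c3) = A
(r1,c2) = A
(r1,c3) = B
(r2,c1) = A
(r2,c5) = C
(r3,c1) = B
(r5,c2) = C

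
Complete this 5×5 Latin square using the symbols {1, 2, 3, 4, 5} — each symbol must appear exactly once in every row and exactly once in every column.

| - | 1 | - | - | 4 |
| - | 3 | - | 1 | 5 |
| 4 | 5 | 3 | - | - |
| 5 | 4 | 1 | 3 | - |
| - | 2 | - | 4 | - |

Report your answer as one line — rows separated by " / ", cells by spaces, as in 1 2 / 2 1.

row 2 has {1,3,5}; column 1 has {4,5} — only 2 is left for (r2,c1).
row 2 has {1,2,3,5}; column 3 has {1,3} — only 4 is left for (r2,c3).
row 3 has {3,4,5}; column 4 has {1,3,4} — only 2 is left for (r3,c4).
row 3 has {2,3,4,5}; column 5 has {4,5} — only 1 is left for (r3,c5).
row 4 has {1,3,4,5}; column 5 has {1,4,5} — only 2 is left for (r4,c5).
row 5 has {2,4}; column 3 has {1,3,4} — only 5 is left for (r5,c3).
row 5 has {2,4,5}; column 5 has {1,2,4,5} — only 3 is left for (r5,c5).
row 1 has {1,4}; column 1 has {2,4,5} — only 3 is left for (r1,c1).
row 1 has {1,3,4}; column 3 has {1,3,4,5} — only 2 is left for (r1,c3).
row 1 has {1,2,3,4}; column 4 has {1,2,3,4} — only 5 is left for (r1,c4).
row 5 has {2,3,4,5}; column 1 has {2,3,4,5} — only 1 is left for (r5,c1).

3 1 2 5 4 / 2 3 4 1 5 / 4 5 3 2 1 / 5 4 1 3 2 / 1 2 5 4 3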